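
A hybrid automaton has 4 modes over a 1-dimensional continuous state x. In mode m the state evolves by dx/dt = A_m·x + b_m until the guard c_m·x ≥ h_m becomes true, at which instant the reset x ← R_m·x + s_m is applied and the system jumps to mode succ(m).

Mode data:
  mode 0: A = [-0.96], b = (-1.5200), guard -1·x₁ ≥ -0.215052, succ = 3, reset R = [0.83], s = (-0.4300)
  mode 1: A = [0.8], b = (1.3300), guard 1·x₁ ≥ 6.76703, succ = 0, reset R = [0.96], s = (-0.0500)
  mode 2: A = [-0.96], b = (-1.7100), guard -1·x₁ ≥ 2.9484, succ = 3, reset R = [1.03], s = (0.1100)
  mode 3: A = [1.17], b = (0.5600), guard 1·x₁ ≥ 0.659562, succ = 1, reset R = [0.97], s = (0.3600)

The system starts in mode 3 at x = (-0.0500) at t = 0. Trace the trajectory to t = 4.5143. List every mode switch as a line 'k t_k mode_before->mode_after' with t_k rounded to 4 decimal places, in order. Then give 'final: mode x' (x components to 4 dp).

Mode 3: guard c·x = 0.6596 hit at Δt = 0.8347 (t = 0.8347), x⁻ = (0.6596) → reset → x⁺ = (0.9998), jump to mode 1
Mode 1: guard c·x = 6.7670 hit at Δt = 1.4407 (t = 2.2754), x⁻ = (6.7670) → reset → x⁺ = (6.4463), jump to mode 0
Mode 0: guard c·x = -0.2151 hit at Δt = 1.5586 (t = 3.8340), x⁻ = (0.2151) → reset → x⁺ = (-0.2515), jump to mode 3
Mode 3: flow for 0.6803 to horizon, guard not reached → x = (0.0248)

1 0.8347 3->1
2 2.2754 1->0
3 3.8340 0->3
final: 3 0.0248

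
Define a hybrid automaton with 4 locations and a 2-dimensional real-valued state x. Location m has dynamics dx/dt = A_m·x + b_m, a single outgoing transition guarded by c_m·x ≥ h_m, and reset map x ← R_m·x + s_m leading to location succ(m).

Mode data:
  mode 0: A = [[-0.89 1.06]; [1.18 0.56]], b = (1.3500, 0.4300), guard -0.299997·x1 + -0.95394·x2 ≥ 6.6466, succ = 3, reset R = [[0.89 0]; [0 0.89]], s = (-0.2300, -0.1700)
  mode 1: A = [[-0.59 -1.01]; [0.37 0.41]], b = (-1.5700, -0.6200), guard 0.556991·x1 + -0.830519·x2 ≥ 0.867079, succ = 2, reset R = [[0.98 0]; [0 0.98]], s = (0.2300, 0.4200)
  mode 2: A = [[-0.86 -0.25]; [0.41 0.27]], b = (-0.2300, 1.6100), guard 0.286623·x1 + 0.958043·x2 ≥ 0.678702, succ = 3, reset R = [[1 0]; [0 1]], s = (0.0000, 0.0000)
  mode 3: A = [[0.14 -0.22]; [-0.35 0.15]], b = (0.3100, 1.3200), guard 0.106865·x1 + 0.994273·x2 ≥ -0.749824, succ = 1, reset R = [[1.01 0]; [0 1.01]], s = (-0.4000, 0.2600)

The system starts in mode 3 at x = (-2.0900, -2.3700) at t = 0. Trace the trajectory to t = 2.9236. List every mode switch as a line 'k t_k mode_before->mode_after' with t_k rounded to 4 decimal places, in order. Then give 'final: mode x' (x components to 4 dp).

1 1.0271 3->1
2 1.9821 1->2
final: 2 -0.5080 -0.6423

Mode 3: guard c·x = -0.7498 hit at Δt = 1.0271 (t = 1.0271), x⁻ = (-1.7054, -0.5708) → reset → x⁺ = (-2.1225, -0.3166), jump to mode 1
Mode 1: guard c·x = 0.8671 hit at Δt = 0.9550 (t = 1.9821), x⁻ = (-1.4595, -2.0228) → reset → x⁺ = (-1.2003, -1.5624), jump to mode 2
Mode 2: flow for 0.9415 to horizon, guard not reached → x = (-0.5080, -0.6423)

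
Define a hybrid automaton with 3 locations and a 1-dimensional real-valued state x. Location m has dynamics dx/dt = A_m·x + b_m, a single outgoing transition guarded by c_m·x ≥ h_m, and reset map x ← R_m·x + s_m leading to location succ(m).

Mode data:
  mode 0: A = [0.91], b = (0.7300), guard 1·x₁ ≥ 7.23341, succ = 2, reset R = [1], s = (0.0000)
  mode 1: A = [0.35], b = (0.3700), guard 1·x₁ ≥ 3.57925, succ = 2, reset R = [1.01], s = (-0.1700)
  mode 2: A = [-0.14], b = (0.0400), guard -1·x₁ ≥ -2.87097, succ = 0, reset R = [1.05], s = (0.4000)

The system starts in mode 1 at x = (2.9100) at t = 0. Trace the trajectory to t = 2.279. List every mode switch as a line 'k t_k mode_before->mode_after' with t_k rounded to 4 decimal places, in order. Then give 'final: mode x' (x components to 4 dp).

1 0.4454 1->2
2 1.8778 2->0
final: 0 5.2726

Mode 1: guard c·x = 3.5793 hit at Δt = 0.4454 (t = 0.4454), x⁻ = (3.5792) → reset → x⁺ = (3.4450), jump to mode 2
Mode 2: guard c·x = -2.8710 hit at Δt = 1.4324 (t = 1.8778), x⁻ = (2.8710) → reset → x⁺ = (3.4145), jump to mode 0
Mode 0: flow for 0.4012 to horizon, guard not reached → x = (5.2726)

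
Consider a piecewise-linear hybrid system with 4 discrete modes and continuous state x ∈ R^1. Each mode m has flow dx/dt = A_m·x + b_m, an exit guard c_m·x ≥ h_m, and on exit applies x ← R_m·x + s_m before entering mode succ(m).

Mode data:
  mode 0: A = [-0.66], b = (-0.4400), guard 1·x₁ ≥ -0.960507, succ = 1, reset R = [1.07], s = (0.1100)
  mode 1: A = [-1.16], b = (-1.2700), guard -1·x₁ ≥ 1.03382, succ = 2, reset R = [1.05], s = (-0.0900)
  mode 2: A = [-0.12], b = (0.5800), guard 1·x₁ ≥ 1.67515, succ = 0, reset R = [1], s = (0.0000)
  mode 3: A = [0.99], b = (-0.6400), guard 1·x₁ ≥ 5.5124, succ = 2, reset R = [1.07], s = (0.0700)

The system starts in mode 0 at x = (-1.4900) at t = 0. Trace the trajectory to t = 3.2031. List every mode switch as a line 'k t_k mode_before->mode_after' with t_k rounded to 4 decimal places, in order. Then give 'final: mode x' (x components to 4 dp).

Mode 0: guard c·x = -0.9605 hit at Δt = 1.5611 (t = 1.5611), x⁻ = (-0.9605) → reset → x⁺ = (-0.9177), jump to mode 1
Mode 1: guard c·x = 1.0338 hit at Δt = 0.9186 (t = 2.4797), x⁻ = (-1.0338) → reset → x⁺ = (-1.1755), jump to mode 2
Mode 2: flow for 0.7234 to horizon, guard not reached → x = (-0.6759)

1 1.5611 0->1
2 2.4797 1->2
final: 2 -0.6759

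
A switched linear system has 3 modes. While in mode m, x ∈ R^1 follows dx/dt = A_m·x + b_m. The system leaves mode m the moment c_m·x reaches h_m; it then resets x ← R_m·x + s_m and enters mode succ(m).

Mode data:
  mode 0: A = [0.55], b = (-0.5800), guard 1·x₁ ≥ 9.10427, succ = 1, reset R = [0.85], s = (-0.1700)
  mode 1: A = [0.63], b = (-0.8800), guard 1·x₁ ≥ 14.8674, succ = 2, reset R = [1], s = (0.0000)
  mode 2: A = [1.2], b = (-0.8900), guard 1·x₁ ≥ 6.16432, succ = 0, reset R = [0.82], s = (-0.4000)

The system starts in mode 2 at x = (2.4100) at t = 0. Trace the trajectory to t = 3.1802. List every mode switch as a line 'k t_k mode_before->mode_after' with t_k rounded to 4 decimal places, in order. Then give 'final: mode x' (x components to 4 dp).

1 0.9823 2->0
2 2.4453 0->1
final: 1 11.2027

Mode 2: guard c·x = 6.1643 hit at Δt = 0.9823 (t = 0.9823), x⁻ = (6.1643) → reset → x⁺ = (4.6547), jump to mode 0
Mode 0: guard c·x = 9.1043 hit at Δt = 1.4630 (t = 2.4453), x⁻ = (9.1043) → reset → x⁺ = (7.5686), jump to mode 1
Mode 1: flow for 0.7349 to horizon, guard not reached → x = (11.2027)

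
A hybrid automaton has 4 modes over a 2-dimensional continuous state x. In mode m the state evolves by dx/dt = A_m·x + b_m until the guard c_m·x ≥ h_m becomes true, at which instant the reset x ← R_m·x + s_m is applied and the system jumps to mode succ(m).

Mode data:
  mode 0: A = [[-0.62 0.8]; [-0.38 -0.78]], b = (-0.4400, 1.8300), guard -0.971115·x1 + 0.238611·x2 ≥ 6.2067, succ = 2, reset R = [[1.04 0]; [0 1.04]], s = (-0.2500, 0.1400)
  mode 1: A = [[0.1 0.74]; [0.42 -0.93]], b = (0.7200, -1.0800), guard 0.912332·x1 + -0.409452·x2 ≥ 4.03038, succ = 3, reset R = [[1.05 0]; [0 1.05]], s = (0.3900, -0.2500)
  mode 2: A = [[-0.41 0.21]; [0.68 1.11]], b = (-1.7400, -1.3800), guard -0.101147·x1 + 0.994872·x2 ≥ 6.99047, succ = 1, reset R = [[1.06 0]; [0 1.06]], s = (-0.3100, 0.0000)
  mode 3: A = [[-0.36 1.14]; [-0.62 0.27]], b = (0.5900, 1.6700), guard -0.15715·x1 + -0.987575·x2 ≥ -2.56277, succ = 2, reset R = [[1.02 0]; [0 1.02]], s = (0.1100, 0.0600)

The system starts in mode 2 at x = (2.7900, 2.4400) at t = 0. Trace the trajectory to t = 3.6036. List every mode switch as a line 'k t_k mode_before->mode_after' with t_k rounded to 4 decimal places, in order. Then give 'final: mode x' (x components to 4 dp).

1 0.9686 2->1
2 1.9962 1->3
3 2.8648 3->2
final: 2 4.9941 6.7925

Mode 2: guard c·x = 6.9905 hit at Δt = 0.9686 (t = 0.9686), x⁻ = (1.2603, 7.1546) → reset → x⁺ = (1.0259, 7.5839), jump to mode 1
Mode 1: guard c·x = 4.0304 hit at Δt = 1.0276 (t = 1.9962), x⁻ = (5.9129, 3.3316) → reset → x⁺ = (6.5985, 3.2481), jump to mode 3
Mode 3: guard c·x = -2.5628 hit at Δt = 0.8686 (t = 2.8648), x⁻ = (7.2746, 1.4374) → reset → x⁺ = (7.5301, 1.5262), jump to mode 2
Mode 2: flow for 0.7388 to horizon, guard not reached → x = (4.9941, 6.7925)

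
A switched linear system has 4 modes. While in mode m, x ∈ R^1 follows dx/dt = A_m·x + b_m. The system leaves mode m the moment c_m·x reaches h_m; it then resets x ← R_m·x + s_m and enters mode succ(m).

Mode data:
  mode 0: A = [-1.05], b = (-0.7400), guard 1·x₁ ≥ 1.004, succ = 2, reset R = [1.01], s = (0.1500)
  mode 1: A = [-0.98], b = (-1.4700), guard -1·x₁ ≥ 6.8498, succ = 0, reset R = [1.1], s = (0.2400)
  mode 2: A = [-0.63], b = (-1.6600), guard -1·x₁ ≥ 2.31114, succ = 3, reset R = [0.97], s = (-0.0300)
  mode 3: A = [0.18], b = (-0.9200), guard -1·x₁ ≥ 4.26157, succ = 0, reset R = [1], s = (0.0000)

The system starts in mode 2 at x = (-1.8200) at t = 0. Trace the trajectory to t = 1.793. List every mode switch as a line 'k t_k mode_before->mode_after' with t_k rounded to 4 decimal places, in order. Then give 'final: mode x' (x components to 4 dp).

Mode 2: guard c·x = 2.3111 hit at Δt = 1.4651 (t = 1.4651), x⁻ = (-2.3111) → reset → x⁺ = (-2.2718), jump to mode 3
Mode 3: flow for 0.3279 to horizon, guard not reached → x = (-2.7207)

1 1.4651 2->3
final: 3 -2.7207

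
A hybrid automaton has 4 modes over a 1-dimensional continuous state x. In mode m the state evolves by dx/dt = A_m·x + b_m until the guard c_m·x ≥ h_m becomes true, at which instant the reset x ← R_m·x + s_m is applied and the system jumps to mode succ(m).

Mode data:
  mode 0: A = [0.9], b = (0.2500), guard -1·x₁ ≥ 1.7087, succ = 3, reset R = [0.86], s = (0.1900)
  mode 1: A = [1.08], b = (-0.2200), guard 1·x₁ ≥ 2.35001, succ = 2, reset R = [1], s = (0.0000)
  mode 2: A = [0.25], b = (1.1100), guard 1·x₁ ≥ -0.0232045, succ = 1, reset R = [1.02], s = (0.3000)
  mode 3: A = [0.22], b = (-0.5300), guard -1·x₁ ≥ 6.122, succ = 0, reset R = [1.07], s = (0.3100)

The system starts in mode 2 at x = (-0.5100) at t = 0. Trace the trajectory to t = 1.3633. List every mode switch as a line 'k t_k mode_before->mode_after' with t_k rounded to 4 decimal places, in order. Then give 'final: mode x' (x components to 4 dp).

Mode 2: guard c·x = -0.0232 hit at Δt = 0.4671 (t = 0.4671), x⁻ = (-0.0232) → reset → x⁺ = (0.2763), jump to mode 1
Mode 1: flow for 0.8962 to horizon, guard not reached → x = (0.3949)

1 0.4671 2->1
final: 1 0.3949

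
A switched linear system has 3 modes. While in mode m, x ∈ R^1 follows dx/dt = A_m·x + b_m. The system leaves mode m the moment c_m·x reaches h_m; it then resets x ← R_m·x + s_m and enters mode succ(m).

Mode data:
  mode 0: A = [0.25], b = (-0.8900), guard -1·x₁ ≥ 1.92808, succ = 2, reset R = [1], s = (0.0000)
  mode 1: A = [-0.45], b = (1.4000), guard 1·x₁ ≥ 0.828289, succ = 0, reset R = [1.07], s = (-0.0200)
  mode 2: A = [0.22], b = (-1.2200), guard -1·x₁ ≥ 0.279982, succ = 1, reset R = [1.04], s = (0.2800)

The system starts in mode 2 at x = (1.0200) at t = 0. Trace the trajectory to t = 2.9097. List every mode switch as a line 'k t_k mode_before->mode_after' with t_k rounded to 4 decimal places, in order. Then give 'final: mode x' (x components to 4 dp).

1 1.1478 2->1
2 1.8437 1->0
final: 0 0.0436

Mode 2: guard c·x = 0.2800 hit at Δt = 1.1478 (t = 1.1478), x⁻ = (-0.2800) → reset → x⁺ = (-0.0112), jump to mode 1
Mode 1: guard c·x = 0.8283 hit at Δt = 0.6959 (t = 1.8437), x⁻ = (0.8283) → reset → x⁺ = (0.8663), jump to mode 0
Mode 0: flow for 1.0660 to horizon, guard not reached → x = (0.0436)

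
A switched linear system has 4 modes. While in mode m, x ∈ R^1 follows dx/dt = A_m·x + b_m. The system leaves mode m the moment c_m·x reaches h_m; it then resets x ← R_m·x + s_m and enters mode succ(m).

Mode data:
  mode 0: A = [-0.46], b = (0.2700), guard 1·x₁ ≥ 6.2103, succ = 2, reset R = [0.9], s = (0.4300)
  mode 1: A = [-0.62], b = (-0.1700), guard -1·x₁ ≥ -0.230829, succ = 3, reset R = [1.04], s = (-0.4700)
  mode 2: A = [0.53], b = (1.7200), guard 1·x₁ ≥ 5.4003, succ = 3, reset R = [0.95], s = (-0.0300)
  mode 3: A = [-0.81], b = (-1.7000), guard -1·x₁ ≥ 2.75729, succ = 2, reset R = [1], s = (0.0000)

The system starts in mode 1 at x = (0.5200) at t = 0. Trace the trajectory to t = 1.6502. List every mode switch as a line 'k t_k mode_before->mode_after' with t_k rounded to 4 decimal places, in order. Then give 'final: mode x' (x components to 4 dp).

1 0.7302 1->3
final: 3 -1.2117

Mode 1: guard c·x = -0.2308 hit at Δt = 0.7302 (t = 0.7302), x⁻ = (0.2308) → reset → x⁺ = (-0.2299), jump to mode 3
Mode 3: flow for 0.9200 to horizon, guard not reached → x = (-1.2117)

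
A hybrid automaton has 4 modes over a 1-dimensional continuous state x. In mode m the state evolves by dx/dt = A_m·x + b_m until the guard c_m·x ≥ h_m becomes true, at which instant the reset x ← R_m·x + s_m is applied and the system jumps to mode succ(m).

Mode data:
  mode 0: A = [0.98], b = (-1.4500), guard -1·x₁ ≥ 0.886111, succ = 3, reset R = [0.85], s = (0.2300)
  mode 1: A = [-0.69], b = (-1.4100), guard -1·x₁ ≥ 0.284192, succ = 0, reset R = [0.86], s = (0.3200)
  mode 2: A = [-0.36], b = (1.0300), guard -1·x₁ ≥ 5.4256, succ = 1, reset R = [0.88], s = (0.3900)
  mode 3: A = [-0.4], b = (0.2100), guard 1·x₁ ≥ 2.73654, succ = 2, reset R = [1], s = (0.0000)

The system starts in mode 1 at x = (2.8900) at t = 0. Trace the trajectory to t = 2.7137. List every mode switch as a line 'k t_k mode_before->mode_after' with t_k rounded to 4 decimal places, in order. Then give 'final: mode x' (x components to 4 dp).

1 1.4944 1->0
2 2.0268 0->3
final: 3 -0.2714

Mode 1: guard c·x = 0.2842 hit at Δt = 1.4944 (t = 1.4944), x⁻ = (-0.2842) → reset → x⁺ = (0.0756), jump to mode 0
Mode 0: guard c·x = 0.8861 hit at Δt = 0.5324 (t = 2.0268), x⁻ = (-0.8861) → reset → x⁺ = (-0.5232), jump to mode 3
Mode 3: flow for 0.6869 to horizon, guard not reached → x = (-0.2714)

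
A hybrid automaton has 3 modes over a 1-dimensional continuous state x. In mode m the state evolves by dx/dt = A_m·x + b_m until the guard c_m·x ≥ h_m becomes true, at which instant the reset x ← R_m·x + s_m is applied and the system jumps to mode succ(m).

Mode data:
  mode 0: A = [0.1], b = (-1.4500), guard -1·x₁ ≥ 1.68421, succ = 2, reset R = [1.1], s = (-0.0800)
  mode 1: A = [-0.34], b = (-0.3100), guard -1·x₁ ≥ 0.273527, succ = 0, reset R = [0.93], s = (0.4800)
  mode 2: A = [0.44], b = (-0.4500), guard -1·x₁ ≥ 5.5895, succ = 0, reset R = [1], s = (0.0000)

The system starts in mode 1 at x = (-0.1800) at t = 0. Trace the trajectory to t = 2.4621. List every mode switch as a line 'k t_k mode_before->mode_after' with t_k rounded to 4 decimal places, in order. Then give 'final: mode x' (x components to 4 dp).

Mode 1: guard c·x = 0.2735 hit at Δt = 0.4022 (t = 0.4022), x⁻ = (-0.2735) → reset → x⁺ = (0.2256), jump to mode 0
Mode 0: guard c·x = 1.6842 hit at Δt = 1.2557 (t = 1.6579), x⁻ = (-1.6842) → reset → x⁺ = (-1.9326), jump to mode 2
Mode 2: flow for 0.8042 to horizon, guard not reached → x = (-3.1873)

1 0.4022 1->0
2 1.6579 0->2
final: 2 -3.1873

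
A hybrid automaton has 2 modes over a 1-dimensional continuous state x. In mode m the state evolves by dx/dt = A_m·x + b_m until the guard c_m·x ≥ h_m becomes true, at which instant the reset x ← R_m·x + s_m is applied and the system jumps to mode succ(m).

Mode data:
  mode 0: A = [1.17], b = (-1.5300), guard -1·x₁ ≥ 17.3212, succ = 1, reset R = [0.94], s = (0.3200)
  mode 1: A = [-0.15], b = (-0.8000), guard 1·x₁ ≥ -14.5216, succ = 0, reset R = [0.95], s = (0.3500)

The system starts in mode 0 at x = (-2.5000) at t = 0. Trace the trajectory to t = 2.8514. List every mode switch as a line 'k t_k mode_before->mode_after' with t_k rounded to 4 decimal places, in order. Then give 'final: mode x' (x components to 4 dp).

Mode 0: guard c·x = 17.3212 hit at Δt = 1.3570 (t = 1.3570), x⁻ = (-17.3212) → reset → x⁺ = (-15.9619), jump to mode 1
Mode 1: guard c·x = -14.5216 hit at Δt = 0.9708 (t = 2.3278), x⁻ = (-14.5216) → reset → x⁺ = (-13.4455), jump to mode 0
Mode 0: guard c·x = 17.3212 hit at Δt = 0.1994 (t = 2.5272), x⁻ = (-17.3212) → reset → x⁺ = (-15.9619), jump to mode 1
Mode 1: flow for 0.3242 to horizon, guard not reached → x = (-15.4574)

1 1.3570 0->1
2 2.3278 1->0
3 2.5272 0->1
final: 1 -15.4574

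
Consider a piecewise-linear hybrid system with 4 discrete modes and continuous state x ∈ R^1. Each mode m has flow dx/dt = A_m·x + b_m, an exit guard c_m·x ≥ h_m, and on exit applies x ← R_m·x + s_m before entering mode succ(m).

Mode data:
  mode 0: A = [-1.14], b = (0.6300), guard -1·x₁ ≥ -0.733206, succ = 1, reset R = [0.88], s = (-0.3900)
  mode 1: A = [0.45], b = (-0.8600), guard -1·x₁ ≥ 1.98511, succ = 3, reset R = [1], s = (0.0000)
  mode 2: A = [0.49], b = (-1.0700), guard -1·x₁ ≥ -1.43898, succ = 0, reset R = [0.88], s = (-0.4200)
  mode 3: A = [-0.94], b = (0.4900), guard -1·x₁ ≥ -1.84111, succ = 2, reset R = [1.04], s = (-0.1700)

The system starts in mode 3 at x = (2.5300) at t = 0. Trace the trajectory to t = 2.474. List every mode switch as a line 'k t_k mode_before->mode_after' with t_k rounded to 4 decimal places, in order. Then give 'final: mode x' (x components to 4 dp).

1 0.4468 3->2
2 1.5257 2->0
3 1.9523 0->1
final: 1 -0.1830

Mode 3: guard c·x = -1.8411 hit at Δt = 0.4468 (t = 0.4468), x⁻ = (1.8411) → reset → x⁺ = (1.7448), jump to mode 2
Mode 2: guard c·x = -1.4390 hit at Δt = 1.0789 (t = 1.5257), x⁻ = (1.4390) → reset → x⁺ = (0.8463), jump to mode 0
Mode 0: guard c·x = -0.7332 hit at Δt = 0.4266 (t = 1.9523), x⁻ = (0.7332) → reset → x⁺ = (0.2552), jump to mode 1
Mode 1: flow for 0.5217 to horizon, guard not reached → x = (-0.1830)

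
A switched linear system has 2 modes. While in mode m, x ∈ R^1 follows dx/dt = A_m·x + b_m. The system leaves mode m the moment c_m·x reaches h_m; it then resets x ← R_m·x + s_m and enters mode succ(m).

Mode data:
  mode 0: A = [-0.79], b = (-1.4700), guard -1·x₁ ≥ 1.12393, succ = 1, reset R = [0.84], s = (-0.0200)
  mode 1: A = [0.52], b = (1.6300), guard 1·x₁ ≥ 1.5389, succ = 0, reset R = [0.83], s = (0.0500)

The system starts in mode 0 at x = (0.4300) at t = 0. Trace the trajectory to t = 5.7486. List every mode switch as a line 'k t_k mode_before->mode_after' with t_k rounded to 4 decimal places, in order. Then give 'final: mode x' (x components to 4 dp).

1 1.4358 0->1
2 2.9107 1->0
3 4.7649 0->1
final: 1 0.4855

Mode 0: guard c·x = 1.1239 hit at Δt = 1.4358 (t = 1.4358), x⁻ = (-1.1239) → reset → x⁺ = (-0.9641), jump to mode 1
Mode 1: guard c·x = 1.5389 hit at Δt = 1.4749 (t = 2.9107), x⁻ = (1.5389) → reset → x⁺ = (1.3273), jump to mode 0
Mode 0: guard c·x = 1.1239 hit at Δt = 1.8542 (t = 4.7649), x⁻ = (-1.1239) → reset → x⁺ = (-0.9641), jump to mode 1
Mode 1: flow for 0.9837 to horizon, guard not reached → x = (0.4855)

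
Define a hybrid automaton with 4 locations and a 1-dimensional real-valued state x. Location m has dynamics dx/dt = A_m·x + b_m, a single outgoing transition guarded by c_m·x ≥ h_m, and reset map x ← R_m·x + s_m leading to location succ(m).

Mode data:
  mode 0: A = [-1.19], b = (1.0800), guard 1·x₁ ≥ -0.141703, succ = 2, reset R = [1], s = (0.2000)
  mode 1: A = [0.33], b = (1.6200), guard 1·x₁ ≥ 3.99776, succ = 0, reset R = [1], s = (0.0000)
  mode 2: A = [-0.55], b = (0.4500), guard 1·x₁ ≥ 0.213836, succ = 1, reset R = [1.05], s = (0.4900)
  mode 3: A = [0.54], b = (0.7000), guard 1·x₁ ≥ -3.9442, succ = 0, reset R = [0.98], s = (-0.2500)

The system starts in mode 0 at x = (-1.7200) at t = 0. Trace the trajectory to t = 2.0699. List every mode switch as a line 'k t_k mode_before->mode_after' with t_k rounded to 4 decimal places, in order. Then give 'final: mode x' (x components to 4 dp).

Mode 0: guard c·x = -0.1417 hit at Δt = 0.7714 (t = 0.7714), x⁻ = (-0.1417) → reset → x⁺ = (0.0583), jump to mode 2
Mode 2: guard c·x = 0.2138 hit at Δt = 0.4164 (t = 1.1878), x⁻ = (0.2138) → reset → x⁺ = (0.7145), jump to mode 1
Mode 1: flow for 0.8821 to horizon, guard not reached → x = (2.6147)

1 0.7714 0->2
2 1.1878 2->1
final: 1 2.6147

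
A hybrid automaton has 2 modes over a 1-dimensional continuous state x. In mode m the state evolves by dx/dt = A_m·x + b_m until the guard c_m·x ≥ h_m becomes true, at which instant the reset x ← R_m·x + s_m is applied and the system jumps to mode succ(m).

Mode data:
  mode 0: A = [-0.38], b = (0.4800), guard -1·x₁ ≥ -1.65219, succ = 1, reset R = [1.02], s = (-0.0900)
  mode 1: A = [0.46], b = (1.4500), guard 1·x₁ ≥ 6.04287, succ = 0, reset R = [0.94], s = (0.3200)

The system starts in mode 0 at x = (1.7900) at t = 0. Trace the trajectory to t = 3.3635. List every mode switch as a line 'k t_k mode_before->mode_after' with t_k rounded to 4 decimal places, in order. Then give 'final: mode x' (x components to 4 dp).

1 0.7980 0->1
2 2.2351 1->0
final: 0 4.3484

Mode 0: guard c·x = -1.6522 hit at Δt = 0.7980 (t = 0.7980), x⁻ = (1.6522) → reset → x⁺ = (1.5952), jump to mode 1
Mode 1: guard c·x = 6.0429 hit at Δt = 1.4371 (t = 2.2351), x⁻ = (6.0429) → reset → x⁺ = (6.0003), jump to mode 0
Mode 0: flow for 1.1284 to horizon, guard not reached → x = (4.3484)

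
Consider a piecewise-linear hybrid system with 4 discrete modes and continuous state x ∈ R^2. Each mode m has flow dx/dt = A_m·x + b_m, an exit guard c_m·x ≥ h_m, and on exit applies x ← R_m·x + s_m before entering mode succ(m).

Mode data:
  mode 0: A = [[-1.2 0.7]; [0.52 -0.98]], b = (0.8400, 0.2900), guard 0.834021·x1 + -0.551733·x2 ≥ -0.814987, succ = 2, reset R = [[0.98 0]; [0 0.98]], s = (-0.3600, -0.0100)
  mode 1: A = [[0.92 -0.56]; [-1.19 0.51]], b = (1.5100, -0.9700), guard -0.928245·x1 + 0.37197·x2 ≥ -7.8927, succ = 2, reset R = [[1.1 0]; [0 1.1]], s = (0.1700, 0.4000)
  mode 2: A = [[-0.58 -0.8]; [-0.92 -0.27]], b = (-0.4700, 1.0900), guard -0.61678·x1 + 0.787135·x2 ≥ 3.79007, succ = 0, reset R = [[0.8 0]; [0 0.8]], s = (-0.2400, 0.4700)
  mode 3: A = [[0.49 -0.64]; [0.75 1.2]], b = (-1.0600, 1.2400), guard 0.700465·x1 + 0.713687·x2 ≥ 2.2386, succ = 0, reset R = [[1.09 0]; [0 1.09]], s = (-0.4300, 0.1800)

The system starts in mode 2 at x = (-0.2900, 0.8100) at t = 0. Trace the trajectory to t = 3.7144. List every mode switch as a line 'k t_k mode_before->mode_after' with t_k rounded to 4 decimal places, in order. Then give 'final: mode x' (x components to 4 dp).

1 1.4311 2->0
2 2.0520 0->2
3 3.1374 2->0
final: 0 0.0446 1.6975

Mode 2: guard c·x = 3.7901 hit at Δt = 1.4311 (t = 1.4311), x⁻ = (-2.1431, 3.1357) → reset → x⁺ = (-1.9545, 2.9786), jump to mode 0
Mode 0: guard c·x = -0.8150 hit at Δt = 0.6209 (t = 2.0520), x⁻ = (0.0778, 1.5948) → reset → x⁺ = (-0.2837, 1.5529), jump to mode 2
Mode 2: guard c·x = 3.7901 hit at Δt = 1.0854 (t = 3.1374), x⁻ = (-2.0515, 3.2075) → reset → x⁺ = (-1.8812, 3.0360), jump to mode 0
Mode 0: flow for 0.5770 to horizon, guard not reached → x = (0.0446, 1.6975)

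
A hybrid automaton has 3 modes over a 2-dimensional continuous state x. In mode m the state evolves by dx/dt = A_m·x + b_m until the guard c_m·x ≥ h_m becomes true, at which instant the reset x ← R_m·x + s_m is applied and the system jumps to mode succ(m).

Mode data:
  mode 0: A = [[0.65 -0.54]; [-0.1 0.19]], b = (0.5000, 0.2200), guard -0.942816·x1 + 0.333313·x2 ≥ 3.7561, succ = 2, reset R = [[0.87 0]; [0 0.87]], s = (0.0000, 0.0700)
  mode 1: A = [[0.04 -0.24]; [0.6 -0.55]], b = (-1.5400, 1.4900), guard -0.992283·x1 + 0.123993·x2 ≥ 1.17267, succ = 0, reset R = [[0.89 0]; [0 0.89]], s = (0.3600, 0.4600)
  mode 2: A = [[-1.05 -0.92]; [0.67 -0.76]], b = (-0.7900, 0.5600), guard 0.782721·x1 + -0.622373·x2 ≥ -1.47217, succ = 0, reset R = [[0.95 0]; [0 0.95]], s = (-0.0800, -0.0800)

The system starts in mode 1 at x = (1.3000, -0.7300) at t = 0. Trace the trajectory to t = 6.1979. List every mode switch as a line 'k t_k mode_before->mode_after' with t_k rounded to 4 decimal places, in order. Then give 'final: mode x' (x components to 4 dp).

1 1.4149 1->0
2 2.9867 0->2
3 4.2580 2->0
4 5.6741 0->2
final: 2 -2.2837 -0.0021

Mode 1: guard c·x = 1.1727 hit at Δt = 1.4149 (t = 1.4149), x⁻ = (-1.0375, 1.1550) → reset → x⁺ = (-0.5633, 1.4880), jump to mode 0
Mode 0: guard c·x = 3.7561 hit at Δt = 1.5718 (t = 2.9867), x⁻ = (-3.0382, 2.6750) → reset → x⁺ = (-2.6432, 2.3973), jump to mode 2
Mode 2: guard c·x = -1.4722 hit at Δt = 1.2713 (t = 4.2580), x⁻ = (-1.7623, 0.1491) → reset → x⁺ = (-1.7541, 0.0617), jump to mode 0
Mode 0: guard c·x = 3.7561 hit at Δt = 1.4161 (t = 5.6741), x⁻ = (-3.6863, 0.8418) → reset → x⁺ = (-3.2071, 0.8024), jump to mode 2
Mode 2: flow for 0.5238 to horizon, guard not reached → x = (-2.2837, -0.0021)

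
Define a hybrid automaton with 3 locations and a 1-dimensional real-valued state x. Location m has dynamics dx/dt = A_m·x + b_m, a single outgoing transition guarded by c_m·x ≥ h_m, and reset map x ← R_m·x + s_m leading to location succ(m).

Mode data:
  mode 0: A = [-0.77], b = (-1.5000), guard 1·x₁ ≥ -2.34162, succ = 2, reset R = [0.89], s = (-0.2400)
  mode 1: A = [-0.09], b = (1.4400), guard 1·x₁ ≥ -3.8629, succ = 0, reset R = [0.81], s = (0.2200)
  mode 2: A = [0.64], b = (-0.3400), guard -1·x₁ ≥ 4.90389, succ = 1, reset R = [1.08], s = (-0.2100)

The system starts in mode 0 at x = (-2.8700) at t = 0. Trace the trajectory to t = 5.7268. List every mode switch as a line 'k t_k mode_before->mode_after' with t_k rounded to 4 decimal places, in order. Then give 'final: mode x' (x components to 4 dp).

1 1.1055 0->2
2 2.1113 2->1
3 2.9945 1->0
4 4.1537 0->2
5 5.1595 2->1
final: 1 -4.4358

Mode 0: guard c·x = -2.3416 hit at Δt = 1.1055 (t = 1.1055), x⁻ = (-2.3416) → reset → x⁺ = (-2.3240), jump to mode 2
Mode 2: guard c·x = 4.9039 hit at Δt = 1.0058 (t = 2.1113), x⁻ = (-4.9039) → reset → x⁺ = (-5.5062), jump to mode 1
Mode 1: guard c·x = -3.8629 hit at Δt = 0.8832 (t = 2.9945), x⁻ = (-3.8629) → reset → x⁺ = (-2.9089), jump to mode 0
Mode 0: guard c·x = -2.3416 hit at Δt = 1.1592 (t = 4.1537), x⁻ = (-2.3416) → reset → x⁺ = (-2.3240), jump to mode 2
Mode 2: guard c·x = 4.9039 hit at Δt = 1.0058 (t = 5.1595), x⁻ = (-4.9039) → reset → x⁺ = (-5.5062), jump to mode 1
Mode 1: flow for 0.5673 to horizon, guard not reached → x = (-4.4358)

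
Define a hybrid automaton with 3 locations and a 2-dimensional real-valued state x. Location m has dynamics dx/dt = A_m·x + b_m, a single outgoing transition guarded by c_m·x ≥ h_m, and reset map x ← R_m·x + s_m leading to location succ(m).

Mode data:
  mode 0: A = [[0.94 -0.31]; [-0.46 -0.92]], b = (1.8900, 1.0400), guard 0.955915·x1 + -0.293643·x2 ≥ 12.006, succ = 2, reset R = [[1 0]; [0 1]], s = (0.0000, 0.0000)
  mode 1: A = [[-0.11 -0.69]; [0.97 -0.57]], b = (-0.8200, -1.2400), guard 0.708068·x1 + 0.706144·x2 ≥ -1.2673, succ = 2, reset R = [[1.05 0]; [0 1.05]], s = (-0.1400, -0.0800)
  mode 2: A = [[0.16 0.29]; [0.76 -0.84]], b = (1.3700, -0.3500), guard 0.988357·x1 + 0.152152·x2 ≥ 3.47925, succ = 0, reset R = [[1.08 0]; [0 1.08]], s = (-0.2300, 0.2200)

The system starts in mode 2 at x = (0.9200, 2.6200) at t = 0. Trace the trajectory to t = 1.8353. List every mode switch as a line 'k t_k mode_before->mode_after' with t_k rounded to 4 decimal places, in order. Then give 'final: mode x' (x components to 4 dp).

1 0.9861 2->0
final: 0 9.0651 0.0672

Mode 2: guard c·x = 3.4792 hit at Δt = 0.9861 (t = 0.9861), x⁻ = (3.2074, 2.0321) → reset → x⁺ = (3.2340, 2.4147), jump to mode 0
Mode 0: flow for 0.8492 to horizon, guard not reached → x = (9.0651, 0.0672)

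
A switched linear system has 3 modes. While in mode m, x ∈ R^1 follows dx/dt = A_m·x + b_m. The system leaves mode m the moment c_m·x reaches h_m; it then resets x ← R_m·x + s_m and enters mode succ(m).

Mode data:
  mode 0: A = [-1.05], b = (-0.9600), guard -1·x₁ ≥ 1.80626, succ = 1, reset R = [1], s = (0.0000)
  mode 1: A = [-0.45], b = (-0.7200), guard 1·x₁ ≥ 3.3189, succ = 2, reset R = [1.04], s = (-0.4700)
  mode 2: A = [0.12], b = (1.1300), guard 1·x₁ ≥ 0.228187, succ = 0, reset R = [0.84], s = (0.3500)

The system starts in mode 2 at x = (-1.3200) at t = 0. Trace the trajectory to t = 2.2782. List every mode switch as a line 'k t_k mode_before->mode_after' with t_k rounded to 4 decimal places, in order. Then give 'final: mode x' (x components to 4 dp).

Mode 2: guard c·x = 0.2282 hit at Δt = 1.4581 (t = 1.4581), x⁻ = (0.2282) → reset → x⁺ = (0.5417), jump to mode 0
Mode 0: flow for 0.8201 to horizon, guard not reached → x = (-0.2989)

1 1.4581 2->0
final: 0 -0.2989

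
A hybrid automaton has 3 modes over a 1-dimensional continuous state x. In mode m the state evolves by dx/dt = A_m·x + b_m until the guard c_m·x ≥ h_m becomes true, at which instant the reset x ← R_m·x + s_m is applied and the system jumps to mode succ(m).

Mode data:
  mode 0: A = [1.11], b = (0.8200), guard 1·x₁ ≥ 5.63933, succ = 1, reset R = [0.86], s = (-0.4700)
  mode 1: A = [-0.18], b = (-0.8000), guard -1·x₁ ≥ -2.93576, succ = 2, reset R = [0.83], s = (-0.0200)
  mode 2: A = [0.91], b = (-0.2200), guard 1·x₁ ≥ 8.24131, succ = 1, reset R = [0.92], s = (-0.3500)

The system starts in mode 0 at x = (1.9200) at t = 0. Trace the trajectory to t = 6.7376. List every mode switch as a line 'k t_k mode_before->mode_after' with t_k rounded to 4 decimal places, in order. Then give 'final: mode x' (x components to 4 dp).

Mode 0: guard c·x = 5.6393 hit at Δt = 0.7883 (t = 0.7883), x⁻ = (5.6393) → reset → x⁺ = (4.3798), jump to mode 1
Mode 1: guard c·x = -2.9358 hit at Δt = 0.9928 (t = 1.7811), x⁻ = (2.9358) → reset → x⁺ = (2.4167), jump to mode 2
Mode 2: guard c·x = 8.2413 hit at Δt = 1.4312 (t = 3.2123), x⁻ = (8.2413) → reset → x⁺ = (7.2320), jump to mode 1
Mode 1: guard c·x = -2.9358 hit at Δt = 2.5487 (t = 5.7610), x⁻ = (2.9358) → reset → x⁺ = (2.4167), jump to mode 2
Mode 2: flow for 0.9766 to horizon, guard not reached → x = (5.5309)

1 0.7883 0->1
2 1.7811 1->2
3 3.2123 2->1
4 5.7610 1->2
final: 2 5.5309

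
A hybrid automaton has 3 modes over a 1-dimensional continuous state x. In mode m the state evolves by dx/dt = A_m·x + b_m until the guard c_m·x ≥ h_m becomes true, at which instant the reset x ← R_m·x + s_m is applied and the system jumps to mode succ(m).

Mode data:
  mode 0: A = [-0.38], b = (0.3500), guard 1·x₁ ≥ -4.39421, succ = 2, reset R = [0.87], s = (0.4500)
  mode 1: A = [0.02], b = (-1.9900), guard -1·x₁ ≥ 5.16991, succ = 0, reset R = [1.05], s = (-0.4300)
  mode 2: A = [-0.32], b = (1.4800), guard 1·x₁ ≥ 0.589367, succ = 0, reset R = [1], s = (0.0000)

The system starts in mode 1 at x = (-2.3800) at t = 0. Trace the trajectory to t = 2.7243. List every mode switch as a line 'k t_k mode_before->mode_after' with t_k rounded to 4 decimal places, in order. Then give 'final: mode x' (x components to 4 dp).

Mode 1: guard c·x = 5.1699 hit at Δt = 1.3508 (t = 1.3508), x⁻ = (-5.1699) → reset → x⁺ = (-5.8584), jump to mode 0
Mode 0: guard c·x = -4.3942 hit at Δt = 0.6403 (t = 1.9911), x⁻ = (-4.3942) → reset → x⁺ = (-3.3730), jump to mode 2
Mode 2: flow for 0.7332 to horizon, guard not reached → x = (-1.7003)

1 1.3508 1->0
2 1.9911 0->2
final: 2 -1.7003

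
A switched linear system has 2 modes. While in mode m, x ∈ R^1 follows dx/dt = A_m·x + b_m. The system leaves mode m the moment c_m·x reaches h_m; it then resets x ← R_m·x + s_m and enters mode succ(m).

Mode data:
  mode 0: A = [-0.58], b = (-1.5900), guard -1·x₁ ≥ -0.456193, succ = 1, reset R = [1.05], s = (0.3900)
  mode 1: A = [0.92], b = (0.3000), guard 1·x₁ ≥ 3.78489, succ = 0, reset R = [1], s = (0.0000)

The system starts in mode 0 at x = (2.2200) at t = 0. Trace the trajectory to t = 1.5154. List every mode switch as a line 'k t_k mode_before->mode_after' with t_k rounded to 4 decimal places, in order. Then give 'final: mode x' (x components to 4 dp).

Mode 0: guard c·x = -0.4562 hit at Δt = 0.7574 (t = 0.7574), x⁻ = (0.4562) → reset → x⁺ = (0.8690), jump to mode 1
Mode 1: flow for 0.7580 to horizon, guard not reached → x = (2.0742)

1 0.7574 0->1
final: 1 2.0742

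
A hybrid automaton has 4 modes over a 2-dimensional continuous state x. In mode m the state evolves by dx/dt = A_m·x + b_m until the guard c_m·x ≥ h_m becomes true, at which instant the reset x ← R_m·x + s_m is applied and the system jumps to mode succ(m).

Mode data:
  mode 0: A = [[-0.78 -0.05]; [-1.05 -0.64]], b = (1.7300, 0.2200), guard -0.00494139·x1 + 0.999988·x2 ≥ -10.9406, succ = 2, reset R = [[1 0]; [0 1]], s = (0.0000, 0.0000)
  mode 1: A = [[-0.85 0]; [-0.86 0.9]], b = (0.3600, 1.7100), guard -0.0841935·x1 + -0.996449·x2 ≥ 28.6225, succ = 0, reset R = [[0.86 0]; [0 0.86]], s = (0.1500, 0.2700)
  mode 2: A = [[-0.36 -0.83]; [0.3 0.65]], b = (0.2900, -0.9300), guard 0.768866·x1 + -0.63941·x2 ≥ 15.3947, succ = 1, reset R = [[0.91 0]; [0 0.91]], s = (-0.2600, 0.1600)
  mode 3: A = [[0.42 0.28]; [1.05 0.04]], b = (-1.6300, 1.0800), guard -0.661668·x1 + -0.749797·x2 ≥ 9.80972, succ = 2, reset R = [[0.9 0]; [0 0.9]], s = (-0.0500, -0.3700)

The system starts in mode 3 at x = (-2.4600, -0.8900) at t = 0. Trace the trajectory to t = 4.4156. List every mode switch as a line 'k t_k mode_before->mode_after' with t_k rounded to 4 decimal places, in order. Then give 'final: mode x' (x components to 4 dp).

1 1.2430 3->2
2 2.5709 2->1
3 3.2160 1->0
final: 0 3.1506 -13.9704

Mode 3: guard c·x = 9.8097 hit at Δt = 1.2430 (t = 1.2430), x⁻ = (-8.0060, -6.0182) → reset → x⁺ = (-7.2554, -5.7864), jump to mode 2
Mode 2: guard c·x = 15.3947 hit at Δt = 1.3279 (t = 2.5709), x⁻ = (5.8652, -17.0238) → reset → x⁺ = (5.0773, -15.3316), jump to mode 1
Mode 1: guard c·x = 28.6225 hit at Δt = 0.6451 (t = 3.2160), x⁻ = (3.1130, -28.9875) → reset → x⁺ = (2.8272, -24.6593), jump to mode 0
Mode 0: flow for 1.1996 to horizon, guard not reached → x = (3.1506, -13.9704)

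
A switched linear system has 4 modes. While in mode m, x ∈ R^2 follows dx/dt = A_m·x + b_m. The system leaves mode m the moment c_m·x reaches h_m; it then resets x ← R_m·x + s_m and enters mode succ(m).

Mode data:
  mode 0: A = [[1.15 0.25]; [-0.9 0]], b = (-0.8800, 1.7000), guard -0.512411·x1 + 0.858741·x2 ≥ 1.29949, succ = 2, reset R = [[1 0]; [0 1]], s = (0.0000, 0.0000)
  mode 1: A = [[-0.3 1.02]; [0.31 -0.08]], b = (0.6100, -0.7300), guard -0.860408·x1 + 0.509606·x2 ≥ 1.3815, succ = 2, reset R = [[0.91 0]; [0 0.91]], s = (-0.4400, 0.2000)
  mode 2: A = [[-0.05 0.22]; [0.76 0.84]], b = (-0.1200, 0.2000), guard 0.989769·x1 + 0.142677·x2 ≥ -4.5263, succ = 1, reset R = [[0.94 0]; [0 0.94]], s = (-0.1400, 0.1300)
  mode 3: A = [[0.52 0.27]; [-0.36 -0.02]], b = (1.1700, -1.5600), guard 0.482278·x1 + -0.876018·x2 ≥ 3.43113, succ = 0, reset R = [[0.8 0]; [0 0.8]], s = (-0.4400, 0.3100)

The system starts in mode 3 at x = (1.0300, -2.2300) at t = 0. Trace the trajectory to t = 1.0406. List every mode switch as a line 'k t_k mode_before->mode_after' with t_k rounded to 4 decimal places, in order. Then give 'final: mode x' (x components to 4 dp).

1 0.4342 3->0
final: 0 0.3700 -1.4448

Mode 3: guard c·x = 3.4311 hit at Δt = 0.4342 (t = 0.4342), x⁻ = (1.5143, -3.0831) → reset → x⁺ = (0.7714, -2.1564), jump to mode 0
Mode 0: flow for 0.6064 to horizon, guard not reached → x = (0.3700, -1.4448)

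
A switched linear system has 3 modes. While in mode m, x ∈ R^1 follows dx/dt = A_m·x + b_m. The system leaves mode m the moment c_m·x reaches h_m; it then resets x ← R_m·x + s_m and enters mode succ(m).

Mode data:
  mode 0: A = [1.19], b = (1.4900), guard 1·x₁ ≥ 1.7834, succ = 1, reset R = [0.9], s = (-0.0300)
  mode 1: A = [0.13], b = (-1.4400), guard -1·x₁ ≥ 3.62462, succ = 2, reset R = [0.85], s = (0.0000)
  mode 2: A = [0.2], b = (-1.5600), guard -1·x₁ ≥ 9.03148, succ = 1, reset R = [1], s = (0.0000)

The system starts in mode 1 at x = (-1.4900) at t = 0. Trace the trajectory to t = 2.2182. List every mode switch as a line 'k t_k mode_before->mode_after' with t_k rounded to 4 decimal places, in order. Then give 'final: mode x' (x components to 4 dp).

Mode 1: guard c·x = 3.6246 hit at Δt = 1.2068 (t = 1.2068), x⁻ = (-3.6246) → reset → x⁺ = (-3.0809), jump to mode 2
Mode 2: flow for 1.0114 to horizon, guard not reached → x = (-5.5203)

1 1.2068 1->2
final: 2 -5.5203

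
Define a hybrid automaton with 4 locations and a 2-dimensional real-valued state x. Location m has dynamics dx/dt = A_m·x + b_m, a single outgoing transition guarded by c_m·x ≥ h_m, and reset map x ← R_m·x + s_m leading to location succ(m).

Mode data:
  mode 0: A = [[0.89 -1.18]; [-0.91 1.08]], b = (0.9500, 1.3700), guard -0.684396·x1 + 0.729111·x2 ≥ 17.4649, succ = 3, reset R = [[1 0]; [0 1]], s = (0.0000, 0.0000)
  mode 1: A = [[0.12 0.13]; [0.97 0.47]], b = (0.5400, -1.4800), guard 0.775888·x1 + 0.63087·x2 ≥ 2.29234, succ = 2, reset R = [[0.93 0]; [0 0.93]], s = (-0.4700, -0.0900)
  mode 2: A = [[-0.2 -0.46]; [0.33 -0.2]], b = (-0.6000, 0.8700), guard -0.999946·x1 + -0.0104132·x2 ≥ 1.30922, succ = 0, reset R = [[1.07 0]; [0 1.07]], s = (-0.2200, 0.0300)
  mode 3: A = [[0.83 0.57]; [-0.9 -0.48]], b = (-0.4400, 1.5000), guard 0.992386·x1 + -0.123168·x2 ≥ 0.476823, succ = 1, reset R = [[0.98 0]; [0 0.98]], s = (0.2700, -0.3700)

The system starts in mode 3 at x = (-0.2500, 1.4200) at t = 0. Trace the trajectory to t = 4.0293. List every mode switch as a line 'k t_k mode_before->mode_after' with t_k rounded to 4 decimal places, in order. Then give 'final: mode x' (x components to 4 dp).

Mode 3: guard c·x = 0.4768 hit at Δt = 1.3582 (t = 1.3582), x⁻ = (0.7400, 2.0907) → reset → x⁺ = (0.9952, 1.6789), jump to mode 1
Mode 1: guard c·x = 2.2923 hit at Δt = 0.4459 (t = 1.8041), x⁻ = (1.4028, 1.9083) → reset → x⁺ = (0.8346, 1.6847), jump to mode 2
Mode 2: guard c·x = 1.3092 hit at Δt = 1.4543 (t = 3.2584), x⁻ = (-1.3324, 2.2221) → reset → x⁺ = (-1.6457, 2.4076), jump to mode 0
Mode 0: flow for 0.7709 to horizon, guard not reached → x = (-9.2867, 11.4502)

1 1.3582 3->1
2 1.8041 1->2
3 3.2584 2->0
final: 0 -9.2867 11.4502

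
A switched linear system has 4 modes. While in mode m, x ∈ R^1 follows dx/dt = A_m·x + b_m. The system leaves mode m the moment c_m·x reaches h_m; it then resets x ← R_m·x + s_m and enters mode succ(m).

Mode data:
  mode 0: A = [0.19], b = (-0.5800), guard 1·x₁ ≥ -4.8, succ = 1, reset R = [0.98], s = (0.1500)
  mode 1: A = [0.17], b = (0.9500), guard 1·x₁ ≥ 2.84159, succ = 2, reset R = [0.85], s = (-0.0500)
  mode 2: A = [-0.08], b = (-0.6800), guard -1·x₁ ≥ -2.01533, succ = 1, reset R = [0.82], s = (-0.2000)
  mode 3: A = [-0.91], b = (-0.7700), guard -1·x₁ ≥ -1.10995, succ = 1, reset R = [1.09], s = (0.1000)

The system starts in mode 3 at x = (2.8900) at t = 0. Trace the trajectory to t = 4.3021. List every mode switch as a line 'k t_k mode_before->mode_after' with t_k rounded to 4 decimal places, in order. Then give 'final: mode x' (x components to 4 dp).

Mode 3: guard c·x = -1.1099 hit at Δt = 0.7111 (t = 0.7111), x⁻ = (1.1099) → reset → x⁺ = (1.3098), jump to mode 1
Mode 1: guard c·x = 2.8416 hit at Δt = 1.1796 (t = 1.8907), x⁻ = (2.8416) → reset → x⁺ = (2.3654), jump to mode 2
Mode 2: guard c·x = -2.0153 hit at Δt = 0.4093 (t = 2.3000), x⁻ = (2.0153) → reset → x⁺ = (1.4526), jump to mode 1
Mode 1: guard c·x = 2.8416 hit at Δt = 1.0591 (t = 3.3592), x⁻ = (2.8416) → reset → x⁺ = (2.3654), jump to mode 2
Mode 2: guard c·x = -2.0153 hit at Δt = 0.4093 (t = 3.7685), x⁻ = (2.0153) → reset → x⁺ = (1.4526), jump to mode 1
Mode 1: flow for 0.5336 to horizon, guard not reached → x = (2.1212)

1 0.7111 3->1
2 1.8907 1->2
3 2.3000 2->1
4 3.3592 1->2
5 3.7685 2->1
final: 1 2.1212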